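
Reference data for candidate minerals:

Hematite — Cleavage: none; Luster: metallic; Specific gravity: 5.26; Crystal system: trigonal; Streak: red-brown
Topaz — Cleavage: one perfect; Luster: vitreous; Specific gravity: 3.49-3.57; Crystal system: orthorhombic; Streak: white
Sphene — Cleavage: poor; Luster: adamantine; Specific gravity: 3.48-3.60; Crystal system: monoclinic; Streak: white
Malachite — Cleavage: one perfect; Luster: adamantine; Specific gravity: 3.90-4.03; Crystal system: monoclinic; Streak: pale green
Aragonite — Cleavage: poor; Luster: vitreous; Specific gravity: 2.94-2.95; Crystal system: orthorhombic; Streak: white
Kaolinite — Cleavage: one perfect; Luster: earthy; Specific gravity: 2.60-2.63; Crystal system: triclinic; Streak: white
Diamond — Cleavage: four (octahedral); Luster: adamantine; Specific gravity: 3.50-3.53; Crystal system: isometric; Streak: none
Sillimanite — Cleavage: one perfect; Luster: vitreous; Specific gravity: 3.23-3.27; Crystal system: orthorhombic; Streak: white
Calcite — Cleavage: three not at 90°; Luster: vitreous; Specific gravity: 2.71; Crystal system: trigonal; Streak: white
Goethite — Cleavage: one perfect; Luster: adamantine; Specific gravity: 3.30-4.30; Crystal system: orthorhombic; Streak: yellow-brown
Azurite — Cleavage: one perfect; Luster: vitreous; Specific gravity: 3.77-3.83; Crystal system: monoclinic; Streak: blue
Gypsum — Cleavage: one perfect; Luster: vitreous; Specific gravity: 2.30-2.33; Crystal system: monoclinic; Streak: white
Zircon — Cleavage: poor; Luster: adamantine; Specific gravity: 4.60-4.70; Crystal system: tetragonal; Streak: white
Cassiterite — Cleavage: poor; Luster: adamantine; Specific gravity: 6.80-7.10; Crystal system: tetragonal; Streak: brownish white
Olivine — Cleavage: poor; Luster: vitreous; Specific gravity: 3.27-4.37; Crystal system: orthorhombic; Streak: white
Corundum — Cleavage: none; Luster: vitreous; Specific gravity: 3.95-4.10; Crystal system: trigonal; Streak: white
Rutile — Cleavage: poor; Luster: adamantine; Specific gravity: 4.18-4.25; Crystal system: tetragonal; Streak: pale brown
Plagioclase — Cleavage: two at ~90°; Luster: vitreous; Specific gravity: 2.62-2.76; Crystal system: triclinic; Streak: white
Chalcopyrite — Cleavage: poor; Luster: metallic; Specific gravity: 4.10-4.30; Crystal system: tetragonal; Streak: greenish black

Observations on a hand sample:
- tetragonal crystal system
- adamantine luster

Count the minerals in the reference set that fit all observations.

3

Tetragonal crystal system: narrows the field to Zircon, Cassiterite, Rutile, Chalcopyrite.
Adamantine luster rules out Chalcopyrite.
The minerals that satisfy all observations are Cassiterite, Rutile, Zircon.
That is 3 minerals.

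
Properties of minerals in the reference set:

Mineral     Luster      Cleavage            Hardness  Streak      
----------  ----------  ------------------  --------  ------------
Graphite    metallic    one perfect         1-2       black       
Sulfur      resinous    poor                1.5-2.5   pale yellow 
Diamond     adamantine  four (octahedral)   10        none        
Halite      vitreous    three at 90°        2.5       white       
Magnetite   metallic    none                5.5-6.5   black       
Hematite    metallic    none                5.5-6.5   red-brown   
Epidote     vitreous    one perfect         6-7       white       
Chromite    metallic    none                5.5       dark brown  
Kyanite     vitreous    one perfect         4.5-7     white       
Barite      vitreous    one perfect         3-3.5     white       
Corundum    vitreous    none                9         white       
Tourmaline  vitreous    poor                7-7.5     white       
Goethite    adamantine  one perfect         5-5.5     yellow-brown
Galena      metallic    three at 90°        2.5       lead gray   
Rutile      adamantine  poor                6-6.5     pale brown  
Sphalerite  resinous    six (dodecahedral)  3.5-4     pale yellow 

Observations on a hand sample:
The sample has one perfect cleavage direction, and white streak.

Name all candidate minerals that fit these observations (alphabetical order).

One perfect cleavage direction: leaves Graphite, Epidote, Kyanite, Barite, Goethite.
White streak rules out Graphite, Goethite.
Consistent with every observation: Barite, Epidote, Kyanite.

Barite, Epidote, Kyanite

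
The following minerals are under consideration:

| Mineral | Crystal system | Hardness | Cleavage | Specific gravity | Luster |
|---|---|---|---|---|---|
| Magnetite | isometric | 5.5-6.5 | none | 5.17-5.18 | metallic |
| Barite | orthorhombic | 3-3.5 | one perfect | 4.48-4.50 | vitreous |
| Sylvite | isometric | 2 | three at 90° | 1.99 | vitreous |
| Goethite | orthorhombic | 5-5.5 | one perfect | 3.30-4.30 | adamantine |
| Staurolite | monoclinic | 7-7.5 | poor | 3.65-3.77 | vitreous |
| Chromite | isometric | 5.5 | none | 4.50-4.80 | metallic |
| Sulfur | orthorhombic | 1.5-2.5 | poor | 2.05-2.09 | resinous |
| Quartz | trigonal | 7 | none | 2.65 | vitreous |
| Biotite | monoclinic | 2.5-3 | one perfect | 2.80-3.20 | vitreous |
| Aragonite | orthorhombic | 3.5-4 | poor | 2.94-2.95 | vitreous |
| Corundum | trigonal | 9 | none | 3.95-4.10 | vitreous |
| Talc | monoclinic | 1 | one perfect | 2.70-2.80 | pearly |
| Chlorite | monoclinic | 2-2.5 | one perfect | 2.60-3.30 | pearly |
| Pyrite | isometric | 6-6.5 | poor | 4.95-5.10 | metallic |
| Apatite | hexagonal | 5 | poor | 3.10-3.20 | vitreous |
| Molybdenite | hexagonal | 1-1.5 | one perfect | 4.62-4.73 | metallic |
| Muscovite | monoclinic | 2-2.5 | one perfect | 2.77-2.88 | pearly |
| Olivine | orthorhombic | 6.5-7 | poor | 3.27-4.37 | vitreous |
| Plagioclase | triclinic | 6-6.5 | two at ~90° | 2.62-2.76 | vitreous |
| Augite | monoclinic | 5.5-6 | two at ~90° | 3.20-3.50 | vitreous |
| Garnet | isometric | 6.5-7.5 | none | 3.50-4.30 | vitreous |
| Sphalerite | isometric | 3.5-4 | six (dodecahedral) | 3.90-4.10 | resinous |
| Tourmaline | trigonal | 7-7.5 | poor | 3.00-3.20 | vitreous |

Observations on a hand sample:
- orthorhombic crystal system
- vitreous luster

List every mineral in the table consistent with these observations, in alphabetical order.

Aragonite, Barite, Olivine

Orthorhombic crystal system — narrows the field to Barite, Goethite, Sulfur, Aragonite, Olivine.
Vitreous luster is inconsistent with Goethite, Sulfur.
The minerals that satisfy all observations are Aragonite, Barite, Olivine.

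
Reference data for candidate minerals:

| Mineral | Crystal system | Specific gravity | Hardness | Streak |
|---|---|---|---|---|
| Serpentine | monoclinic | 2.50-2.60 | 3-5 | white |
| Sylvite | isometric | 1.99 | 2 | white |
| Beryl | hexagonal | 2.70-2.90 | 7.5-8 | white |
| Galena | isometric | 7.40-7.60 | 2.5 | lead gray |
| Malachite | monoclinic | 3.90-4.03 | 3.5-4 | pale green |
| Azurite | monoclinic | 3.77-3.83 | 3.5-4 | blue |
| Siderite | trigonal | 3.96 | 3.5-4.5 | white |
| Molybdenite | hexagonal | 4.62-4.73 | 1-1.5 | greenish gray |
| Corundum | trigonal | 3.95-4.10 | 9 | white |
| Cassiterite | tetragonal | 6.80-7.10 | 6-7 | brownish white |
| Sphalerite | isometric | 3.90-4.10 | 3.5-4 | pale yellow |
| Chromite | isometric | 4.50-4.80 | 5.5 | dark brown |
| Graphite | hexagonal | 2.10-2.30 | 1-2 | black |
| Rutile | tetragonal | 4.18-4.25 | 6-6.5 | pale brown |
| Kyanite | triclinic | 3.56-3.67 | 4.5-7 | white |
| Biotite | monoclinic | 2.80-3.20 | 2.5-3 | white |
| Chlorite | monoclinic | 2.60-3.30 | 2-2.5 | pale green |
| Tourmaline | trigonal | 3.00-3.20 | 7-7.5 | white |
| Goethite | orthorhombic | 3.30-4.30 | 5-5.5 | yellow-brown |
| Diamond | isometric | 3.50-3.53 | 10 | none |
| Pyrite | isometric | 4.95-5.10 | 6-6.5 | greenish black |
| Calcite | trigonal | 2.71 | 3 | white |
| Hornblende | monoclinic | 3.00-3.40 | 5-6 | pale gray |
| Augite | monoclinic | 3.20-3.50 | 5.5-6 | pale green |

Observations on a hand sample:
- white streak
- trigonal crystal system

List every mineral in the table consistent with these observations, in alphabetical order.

Calcite, Corundum, Siderite, Tourmaline

White streak: only Serpentine, Sylvite, Beryl, Siderite, Corundum, Kyanite, Biotite, Tourmaline, Calcite remain.
Trigonal crystal system: only Siderite, Corundum, Tourmaline, Calcite remain.
Remaining candidates: Calcite, Corundum, Siderite, Tourmaline.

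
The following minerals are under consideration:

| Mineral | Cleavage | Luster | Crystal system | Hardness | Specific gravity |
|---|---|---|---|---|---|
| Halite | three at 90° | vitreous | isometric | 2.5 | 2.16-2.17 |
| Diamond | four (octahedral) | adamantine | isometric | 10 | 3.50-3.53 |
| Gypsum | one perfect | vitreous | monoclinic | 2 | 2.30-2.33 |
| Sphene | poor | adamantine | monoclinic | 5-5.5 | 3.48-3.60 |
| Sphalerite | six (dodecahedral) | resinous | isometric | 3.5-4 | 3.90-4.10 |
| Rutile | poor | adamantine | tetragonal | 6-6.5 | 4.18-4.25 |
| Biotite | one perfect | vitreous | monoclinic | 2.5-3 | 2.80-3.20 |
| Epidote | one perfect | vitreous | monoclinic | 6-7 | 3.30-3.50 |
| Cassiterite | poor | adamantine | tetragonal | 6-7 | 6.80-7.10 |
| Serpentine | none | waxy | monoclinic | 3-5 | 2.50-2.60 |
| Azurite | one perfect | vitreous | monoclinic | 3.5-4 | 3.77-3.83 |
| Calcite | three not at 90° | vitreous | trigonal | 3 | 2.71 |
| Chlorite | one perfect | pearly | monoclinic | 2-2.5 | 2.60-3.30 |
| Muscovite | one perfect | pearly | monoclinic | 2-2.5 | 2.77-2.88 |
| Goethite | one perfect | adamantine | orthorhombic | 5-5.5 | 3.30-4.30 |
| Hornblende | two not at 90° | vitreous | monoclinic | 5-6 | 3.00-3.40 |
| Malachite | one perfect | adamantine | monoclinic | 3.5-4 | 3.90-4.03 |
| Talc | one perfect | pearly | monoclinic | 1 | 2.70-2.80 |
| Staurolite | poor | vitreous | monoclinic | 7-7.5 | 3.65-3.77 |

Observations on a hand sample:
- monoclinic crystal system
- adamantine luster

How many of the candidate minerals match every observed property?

Monoclinic crystal system: leaves Gypsum, Sphene, Biotite, Epidote, Serpentine, Azurite, Chlorite, Muscovite, Hornblende, Malachite, Talc, Staurolite.
Adamantine luster: Sphene, Malachite remain.
Remaining candidates: Malachite, Sphene.
That is 2 minerals.

2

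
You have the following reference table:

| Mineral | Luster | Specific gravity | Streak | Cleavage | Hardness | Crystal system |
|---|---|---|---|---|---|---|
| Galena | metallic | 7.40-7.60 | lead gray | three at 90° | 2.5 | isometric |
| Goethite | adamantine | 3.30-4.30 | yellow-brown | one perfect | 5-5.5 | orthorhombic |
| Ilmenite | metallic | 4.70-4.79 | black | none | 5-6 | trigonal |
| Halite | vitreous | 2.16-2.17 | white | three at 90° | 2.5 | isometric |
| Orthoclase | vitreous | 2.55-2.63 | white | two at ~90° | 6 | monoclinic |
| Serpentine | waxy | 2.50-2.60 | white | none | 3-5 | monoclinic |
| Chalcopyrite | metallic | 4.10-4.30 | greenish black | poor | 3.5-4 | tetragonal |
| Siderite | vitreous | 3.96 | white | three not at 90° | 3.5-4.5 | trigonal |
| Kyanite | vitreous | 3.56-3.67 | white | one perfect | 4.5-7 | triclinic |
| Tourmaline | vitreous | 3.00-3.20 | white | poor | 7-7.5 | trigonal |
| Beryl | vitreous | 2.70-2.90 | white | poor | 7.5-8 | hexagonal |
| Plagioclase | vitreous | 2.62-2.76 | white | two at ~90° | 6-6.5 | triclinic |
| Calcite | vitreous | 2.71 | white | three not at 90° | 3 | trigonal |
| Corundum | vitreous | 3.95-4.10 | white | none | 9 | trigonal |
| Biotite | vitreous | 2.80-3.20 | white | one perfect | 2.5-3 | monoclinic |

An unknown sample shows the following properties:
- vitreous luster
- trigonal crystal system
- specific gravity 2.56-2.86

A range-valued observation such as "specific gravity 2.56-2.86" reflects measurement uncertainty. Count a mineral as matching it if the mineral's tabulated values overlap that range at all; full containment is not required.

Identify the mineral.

Vitreous luster excludes Galena, Goethite, Ilmenite, Serpentine, Chalcopyrite.
Trigonal crystal system: Siderite, Tourmaline, Calcite, Corundum remain.
Specific gravity 2.56-2.86: only Calcite remains.
Only Calcite satisfies all observations.

Calcite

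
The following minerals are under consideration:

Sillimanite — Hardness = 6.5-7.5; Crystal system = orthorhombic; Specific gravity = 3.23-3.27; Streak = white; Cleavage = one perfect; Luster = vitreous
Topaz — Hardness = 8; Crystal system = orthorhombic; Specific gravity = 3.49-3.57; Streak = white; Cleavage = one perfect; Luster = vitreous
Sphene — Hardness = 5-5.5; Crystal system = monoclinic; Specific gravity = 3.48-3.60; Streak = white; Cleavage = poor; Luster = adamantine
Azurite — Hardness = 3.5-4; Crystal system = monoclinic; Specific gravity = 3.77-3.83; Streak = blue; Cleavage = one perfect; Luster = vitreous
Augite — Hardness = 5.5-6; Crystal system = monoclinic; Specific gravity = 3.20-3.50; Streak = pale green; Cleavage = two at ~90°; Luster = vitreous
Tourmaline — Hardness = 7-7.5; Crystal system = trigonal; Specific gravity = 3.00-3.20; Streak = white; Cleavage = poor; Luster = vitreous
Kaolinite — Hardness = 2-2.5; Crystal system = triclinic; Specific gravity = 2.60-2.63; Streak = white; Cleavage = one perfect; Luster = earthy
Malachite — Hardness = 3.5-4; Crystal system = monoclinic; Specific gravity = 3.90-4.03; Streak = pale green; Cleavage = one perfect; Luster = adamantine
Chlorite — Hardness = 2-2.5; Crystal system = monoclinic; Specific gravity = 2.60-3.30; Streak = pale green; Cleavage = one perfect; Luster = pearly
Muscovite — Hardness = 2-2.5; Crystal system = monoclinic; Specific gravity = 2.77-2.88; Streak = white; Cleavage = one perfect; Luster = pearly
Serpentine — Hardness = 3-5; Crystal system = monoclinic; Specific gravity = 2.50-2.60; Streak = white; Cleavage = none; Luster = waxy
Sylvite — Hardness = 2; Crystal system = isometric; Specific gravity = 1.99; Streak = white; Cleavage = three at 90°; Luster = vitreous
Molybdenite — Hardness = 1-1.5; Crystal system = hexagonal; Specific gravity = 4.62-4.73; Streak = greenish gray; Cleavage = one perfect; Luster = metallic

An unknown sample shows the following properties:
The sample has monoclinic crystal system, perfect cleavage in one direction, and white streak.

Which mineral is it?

Muscovite

Monoclinic crystal system rules out Sillimanite, Topaz, Tourmaline, Kaolinite, Sylvite, Molybdenite.
Perfect cleavage in one direction rules out Sphene, Augite, Serpentine.
White streak — only Muscovite remains.
Muscovite is the sole remaining match.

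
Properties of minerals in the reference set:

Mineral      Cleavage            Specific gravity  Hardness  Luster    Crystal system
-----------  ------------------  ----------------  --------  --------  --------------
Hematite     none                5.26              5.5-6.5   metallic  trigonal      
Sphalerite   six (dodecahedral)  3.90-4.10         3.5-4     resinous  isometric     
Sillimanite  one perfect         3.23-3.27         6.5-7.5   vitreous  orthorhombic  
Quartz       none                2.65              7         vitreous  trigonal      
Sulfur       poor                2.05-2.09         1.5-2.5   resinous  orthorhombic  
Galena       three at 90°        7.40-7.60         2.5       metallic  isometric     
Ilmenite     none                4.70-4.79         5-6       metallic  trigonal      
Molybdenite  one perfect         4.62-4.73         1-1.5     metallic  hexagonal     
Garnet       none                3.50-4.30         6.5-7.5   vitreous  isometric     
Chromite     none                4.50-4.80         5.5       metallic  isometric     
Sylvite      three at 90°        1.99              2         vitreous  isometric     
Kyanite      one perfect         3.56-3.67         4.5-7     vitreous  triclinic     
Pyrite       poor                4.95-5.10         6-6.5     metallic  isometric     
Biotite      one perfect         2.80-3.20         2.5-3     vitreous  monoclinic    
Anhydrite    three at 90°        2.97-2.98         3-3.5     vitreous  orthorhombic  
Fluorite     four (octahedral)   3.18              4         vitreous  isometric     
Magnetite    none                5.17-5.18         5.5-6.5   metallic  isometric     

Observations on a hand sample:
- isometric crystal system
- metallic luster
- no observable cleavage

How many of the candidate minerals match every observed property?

Isometric crystal system: Sphalerite, Galena, Garnet, Chromite, Sylvite, Pyrite, Fluorite, Magnetite remain.
Metallic luster rules out Sphalerite, Garnet, Sylvite, Fluorite.
No observable cleavage is inconsistent with Galena, Pyrite.
Consistent with every observation: Chromite, Magnetite.
That is 2 minerals.

2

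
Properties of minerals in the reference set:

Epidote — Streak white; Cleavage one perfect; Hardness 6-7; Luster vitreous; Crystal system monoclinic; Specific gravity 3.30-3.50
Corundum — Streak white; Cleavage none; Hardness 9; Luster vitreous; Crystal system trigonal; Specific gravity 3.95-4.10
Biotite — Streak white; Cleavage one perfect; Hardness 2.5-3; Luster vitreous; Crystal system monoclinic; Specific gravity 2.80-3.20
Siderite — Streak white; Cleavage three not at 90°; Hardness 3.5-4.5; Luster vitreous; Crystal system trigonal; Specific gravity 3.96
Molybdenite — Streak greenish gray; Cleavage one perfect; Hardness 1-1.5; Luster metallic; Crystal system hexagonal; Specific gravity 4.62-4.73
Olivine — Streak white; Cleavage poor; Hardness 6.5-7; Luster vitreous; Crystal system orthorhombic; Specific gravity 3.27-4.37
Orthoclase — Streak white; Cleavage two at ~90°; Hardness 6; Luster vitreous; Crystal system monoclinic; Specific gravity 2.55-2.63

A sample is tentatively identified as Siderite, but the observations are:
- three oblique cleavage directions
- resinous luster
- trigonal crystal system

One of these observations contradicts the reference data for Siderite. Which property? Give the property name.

luster

Three oblique cleavage directions: Siderite has cleavage three not at 90° — within range.
Resinous luster: Siderite has vitreous luster — inconsistent.
Trigonal crystal system: Siderite has trigonal system — within range.
Everything matches except the luster.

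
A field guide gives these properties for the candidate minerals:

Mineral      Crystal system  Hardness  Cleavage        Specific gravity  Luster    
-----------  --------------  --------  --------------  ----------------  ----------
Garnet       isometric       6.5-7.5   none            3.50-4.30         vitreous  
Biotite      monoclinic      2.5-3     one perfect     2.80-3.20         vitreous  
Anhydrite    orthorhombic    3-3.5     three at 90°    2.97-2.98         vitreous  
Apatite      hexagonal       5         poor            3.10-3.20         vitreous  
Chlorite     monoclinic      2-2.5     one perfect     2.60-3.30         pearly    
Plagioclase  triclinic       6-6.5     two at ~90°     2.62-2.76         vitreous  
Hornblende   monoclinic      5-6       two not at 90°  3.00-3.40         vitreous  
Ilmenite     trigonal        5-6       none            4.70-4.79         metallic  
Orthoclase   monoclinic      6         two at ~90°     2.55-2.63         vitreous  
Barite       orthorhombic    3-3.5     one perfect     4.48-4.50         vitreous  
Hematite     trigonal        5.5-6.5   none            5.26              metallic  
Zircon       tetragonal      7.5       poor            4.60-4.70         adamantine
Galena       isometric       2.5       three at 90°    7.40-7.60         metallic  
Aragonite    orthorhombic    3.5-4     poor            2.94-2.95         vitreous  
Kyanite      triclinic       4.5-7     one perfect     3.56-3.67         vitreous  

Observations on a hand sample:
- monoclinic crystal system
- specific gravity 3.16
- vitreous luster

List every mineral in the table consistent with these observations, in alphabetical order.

Biotite, Hornblende

Monoclinic crystal system — only Biotite, Chlorite, Hornblende, Orthoclase remain.
Specific gravity 3.16 eliminates Orthoclase.
Vitreous luster eliminates Chlorite.
The minerals that satisfy all observations are Biotite, Hornblende.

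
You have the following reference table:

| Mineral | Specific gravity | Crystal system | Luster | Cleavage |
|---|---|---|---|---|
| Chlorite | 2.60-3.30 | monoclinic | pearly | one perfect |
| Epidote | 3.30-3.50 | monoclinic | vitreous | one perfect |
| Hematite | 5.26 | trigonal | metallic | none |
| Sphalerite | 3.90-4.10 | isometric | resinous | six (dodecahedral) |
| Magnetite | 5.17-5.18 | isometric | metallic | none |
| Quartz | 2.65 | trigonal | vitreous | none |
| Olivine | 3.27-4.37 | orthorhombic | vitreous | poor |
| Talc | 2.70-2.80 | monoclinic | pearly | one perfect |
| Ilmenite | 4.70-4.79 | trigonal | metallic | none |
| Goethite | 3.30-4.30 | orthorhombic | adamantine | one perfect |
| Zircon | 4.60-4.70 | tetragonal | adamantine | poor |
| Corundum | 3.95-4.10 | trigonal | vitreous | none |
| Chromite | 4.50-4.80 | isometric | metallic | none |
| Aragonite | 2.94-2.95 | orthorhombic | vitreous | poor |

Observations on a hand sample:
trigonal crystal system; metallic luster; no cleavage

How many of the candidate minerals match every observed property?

Trigonal crystal system — leaves Hematite, Quartz, Ilmenite, Corundum.
Metallic luster excludes Quartz, Corundum.
No cleavage — consistent with all remaining minerals.
Remaining candidates: Hematite, Ilmenite.
That is 2 minerals.

2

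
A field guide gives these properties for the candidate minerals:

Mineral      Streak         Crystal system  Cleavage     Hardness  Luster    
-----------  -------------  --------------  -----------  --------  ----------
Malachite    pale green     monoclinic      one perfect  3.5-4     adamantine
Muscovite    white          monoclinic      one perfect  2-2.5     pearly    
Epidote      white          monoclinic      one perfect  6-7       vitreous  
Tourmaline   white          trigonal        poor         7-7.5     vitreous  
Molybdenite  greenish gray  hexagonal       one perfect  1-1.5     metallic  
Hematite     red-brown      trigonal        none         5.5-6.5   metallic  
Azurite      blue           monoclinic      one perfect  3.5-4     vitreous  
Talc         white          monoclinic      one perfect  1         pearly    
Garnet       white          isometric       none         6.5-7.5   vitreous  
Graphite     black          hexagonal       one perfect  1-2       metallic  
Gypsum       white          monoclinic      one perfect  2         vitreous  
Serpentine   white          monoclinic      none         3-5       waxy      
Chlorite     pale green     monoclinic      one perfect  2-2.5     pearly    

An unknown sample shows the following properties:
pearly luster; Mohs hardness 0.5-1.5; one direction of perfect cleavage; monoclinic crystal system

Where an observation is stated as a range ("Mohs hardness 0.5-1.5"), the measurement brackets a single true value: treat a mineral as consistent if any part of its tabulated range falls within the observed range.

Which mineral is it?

Pearly luster: only Muscovite, Talc, Chlorite remain.
Mohs hardness 0.5-1.5: narrows the field to Talc.
One direction of perfect cleavage: every remaining candidate is consistent.
Monoclinic crystal system: no further eliminations.
Only Talc satisfies all observations.

Talc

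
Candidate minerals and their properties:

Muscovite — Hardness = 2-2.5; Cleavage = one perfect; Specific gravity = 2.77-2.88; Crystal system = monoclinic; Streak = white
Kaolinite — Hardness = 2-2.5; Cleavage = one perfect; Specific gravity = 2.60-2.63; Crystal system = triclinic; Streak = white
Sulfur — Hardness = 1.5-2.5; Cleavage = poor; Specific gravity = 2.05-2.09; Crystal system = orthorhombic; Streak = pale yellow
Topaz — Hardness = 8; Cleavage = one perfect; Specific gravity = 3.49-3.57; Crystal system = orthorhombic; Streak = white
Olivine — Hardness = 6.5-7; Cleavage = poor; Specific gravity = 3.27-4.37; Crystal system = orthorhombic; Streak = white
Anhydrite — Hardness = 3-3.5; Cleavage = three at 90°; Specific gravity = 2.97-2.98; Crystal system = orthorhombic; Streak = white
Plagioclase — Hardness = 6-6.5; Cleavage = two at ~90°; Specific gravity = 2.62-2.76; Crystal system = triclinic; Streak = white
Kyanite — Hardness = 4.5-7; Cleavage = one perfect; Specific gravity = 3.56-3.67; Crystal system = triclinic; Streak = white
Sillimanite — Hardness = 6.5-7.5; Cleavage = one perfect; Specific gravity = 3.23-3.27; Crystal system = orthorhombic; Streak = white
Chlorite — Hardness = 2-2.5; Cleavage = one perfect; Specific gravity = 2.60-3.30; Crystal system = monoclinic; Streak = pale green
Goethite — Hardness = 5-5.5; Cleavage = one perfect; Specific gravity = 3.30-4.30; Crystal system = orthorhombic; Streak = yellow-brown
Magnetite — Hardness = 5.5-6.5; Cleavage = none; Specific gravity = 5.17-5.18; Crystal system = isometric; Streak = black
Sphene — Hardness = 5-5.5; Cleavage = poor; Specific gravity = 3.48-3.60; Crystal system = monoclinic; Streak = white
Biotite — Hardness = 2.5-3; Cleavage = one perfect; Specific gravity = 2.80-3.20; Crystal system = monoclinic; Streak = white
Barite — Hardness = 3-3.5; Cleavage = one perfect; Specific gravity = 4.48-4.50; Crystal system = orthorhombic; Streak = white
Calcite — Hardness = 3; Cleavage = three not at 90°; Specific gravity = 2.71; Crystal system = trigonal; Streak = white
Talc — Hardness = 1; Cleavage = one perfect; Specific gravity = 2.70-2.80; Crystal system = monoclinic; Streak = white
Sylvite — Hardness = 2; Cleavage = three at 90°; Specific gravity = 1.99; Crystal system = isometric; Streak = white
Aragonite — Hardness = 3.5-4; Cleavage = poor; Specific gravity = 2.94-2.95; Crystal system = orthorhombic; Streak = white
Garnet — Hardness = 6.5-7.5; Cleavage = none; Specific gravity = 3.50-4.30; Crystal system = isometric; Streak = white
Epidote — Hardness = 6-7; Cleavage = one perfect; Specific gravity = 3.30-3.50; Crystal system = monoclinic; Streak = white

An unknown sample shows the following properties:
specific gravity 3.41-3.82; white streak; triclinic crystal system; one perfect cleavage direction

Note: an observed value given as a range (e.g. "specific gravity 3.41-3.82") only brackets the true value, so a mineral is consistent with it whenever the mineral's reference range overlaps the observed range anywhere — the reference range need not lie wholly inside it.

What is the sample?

Specific gravity 3.41-3.82 — leaves Topaz, Olivine, Kyanite, Goethite, Sphene, Garnet, Epidote.
White streak is inconsistent with Goethite.
Triclinic crystal system — leaves Kyanite.
One perfect cleavage direction — every remaining candidate is consistent.
The only mineral consistent with every observation is Kyanite.

Kyanite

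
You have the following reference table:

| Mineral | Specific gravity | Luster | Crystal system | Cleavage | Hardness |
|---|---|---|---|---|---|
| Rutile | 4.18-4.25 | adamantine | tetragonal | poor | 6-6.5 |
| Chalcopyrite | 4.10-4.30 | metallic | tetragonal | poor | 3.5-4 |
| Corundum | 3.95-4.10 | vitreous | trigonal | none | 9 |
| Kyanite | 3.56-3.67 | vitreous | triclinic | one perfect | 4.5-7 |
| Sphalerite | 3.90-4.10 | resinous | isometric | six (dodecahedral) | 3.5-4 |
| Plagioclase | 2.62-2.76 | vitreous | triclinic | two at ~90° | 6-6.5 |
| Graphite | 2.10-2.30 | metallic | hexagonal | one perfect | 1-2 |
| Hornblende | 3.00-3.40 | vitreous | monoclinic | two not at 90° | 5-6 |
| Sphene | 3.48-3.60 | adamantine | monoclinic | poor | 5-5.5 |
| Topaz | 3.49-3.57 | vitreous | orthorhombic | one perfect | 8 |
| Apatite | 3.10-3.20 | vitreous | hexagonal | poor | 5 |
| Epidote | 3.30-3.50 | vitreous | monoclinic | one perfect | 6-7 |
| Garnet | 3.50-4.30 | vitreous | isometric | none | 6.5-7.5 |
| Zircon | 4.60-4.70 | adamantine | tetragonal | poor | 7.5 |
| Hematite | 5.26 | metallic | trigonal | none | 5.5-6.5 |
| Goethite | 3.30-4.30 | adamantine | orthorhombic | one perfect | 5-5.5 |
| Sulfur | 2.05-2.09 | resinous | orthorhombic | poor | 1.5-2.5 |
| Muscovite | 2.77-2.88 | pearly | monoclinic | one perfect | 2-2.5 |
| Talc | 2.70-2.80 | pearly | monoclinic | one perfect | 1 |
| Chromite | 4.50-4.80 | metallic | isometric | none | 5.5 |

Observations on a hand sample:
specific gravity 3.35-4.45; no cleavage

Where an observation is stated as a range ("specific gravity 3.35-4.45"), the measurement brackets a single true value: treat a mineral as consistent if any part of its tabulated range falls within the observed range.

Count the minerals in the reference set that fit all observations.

Specific gravity 3.35-4.45: leaves Rutile, Chalcopyrite, Corundum, Kyanite, Sphalerite, Hornblende, Sphene, Topaz, Epidote, Garnet, Goethite.
No cleavage: leaves Corundum, Garnet.
Consistent with every observation: Corundum, Garnet.
That is 2 minerals.

2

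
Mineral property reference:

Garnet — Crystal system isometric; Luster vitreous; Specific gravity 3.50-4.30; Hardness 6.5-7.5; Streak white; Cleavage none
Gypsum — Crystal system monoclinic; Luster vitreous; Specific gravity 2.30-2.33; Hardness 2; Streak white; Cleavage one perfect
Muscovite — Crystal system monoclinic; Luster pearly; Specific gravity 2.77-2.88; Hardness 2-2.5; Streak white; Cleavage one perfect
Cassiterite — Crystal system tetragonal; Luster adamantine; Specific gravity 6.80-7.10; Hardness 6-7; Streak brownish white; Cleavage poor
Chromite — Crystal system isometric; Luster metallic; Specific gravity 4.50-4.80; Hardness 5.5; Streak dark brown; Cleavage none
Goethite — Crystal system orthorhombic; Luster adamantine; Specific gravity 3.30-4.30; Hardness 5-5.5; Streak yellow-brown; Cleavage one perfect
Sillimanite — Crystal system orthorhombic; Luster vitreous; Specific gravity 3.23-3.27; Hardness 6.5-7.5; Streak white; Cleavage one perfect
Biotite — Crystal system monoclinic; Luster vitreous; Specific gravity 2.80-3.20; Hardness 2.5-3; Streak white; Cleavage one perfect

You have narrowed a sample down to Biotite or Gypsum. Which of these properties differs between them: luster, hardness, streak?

Luster: both vitreous — shared.
Hardness: Biotite 2.5-3, Gypsum 2 — these differ.
Streak: both white — shared.
Hardness is the diagnostic property here.

hardness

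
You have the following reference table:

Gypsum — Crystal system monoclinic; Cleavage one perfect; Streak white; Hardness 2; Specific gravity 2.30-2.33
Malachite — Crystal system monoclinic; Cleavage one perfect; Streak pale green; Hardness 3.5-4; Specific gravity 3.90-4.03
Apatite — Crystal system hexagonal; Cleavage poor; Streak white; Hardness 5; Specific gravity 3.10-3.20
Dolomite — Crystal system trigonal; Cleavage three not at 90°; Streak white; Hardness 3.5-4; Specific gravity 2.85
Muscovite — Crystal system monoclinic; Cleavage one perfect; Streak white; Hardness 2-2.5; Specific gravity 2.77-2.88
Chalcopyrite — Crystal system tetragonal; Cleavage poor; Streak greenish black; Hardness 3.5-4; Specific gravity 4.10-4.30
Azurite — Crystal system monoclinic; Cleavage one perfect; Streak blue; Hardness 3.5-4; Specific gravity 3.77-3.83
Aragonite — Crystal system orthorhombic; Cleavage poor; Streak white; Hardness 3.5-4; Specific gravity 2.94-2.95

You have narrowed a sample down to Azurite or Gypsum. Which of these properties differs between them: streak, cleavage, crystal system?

Streak: Azurite blue, Gypsum white — distinct.
Cleavage: both one perfect — same for both.
Crystal system: both monoclinic — same for both.
Of the listed properties, streak is the one that separates them.

streak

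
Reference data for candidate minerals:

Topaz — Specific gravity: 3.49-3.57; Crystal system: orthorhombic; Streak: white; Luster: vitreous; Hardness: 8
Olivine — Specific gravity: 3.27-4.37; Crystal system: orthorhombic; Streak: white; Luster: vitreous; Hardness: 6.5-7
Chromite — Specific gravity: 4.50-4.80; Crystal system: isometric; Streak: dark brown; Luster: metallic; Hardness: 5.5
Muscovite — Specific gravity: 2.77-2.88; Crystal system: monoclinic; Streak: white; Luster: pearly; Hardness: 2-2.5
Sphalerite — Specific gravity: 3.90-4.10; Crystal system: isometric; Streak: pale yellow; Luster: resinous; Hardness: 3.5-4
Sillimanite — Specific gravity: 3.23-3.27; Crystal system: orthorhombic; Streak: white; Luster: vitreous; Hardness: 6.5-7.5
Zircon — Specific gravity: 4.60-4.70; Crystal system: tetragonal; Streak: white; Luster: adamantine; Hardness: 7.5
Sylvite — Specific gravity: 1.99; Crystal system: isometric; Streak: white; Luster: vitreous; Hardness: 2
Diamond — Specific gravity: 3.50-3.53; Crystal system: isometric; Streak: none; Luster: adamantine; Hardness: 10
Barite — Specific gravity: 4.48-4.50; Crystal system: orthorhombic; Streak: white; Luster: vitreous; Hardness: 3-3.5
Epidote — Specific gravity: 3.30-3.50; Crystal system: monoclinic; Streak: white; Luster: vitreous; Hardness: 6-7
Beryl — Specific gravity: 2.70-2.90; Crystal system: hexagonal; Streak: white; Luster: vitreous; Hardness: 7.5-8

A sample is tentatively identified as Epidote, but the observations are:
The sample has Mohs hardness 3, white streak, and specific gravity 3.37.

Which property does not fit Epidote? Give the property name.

hardness

Mohs hardness 3: Epidote has hardness 6-7 — outside the reference range.
White streak: Epidote has white streak — consistent.
Specific gravity 3.37: Epidote has SG 3.30-3.50 — consistent.
Everything matches except the hardness.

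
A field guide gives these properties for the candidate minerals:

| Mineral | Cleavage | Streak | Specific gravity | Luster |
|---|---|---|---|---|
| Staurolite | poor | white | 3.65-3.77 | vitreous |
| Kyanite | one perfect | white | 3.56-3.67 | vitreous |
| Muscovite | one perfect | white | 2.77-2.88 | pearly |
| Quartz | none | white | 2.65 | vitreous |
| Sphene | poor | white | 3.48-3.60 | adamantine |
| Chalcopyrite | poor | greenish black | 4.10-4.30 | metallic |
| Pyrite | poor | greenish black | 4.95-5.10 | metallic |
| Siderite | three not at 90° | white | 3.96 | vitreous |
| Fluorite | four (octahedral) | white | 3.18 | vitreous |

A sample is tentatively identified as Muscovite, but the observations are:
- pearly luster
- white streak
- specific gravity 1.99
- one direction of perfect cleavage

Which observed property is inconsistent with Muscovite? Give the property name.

Pearly luster: Muscovite has pearly luster — matches.
White streak: Muscovite has white streak — matches.
Specific gravity 1.99: Muscovite has SG 2.77-2.88 — outside the reference range.
One direction of perfect cleavage: Muscovite has cleavage one perfect — matches.
Everything matches except the specific gravity.

specific gravity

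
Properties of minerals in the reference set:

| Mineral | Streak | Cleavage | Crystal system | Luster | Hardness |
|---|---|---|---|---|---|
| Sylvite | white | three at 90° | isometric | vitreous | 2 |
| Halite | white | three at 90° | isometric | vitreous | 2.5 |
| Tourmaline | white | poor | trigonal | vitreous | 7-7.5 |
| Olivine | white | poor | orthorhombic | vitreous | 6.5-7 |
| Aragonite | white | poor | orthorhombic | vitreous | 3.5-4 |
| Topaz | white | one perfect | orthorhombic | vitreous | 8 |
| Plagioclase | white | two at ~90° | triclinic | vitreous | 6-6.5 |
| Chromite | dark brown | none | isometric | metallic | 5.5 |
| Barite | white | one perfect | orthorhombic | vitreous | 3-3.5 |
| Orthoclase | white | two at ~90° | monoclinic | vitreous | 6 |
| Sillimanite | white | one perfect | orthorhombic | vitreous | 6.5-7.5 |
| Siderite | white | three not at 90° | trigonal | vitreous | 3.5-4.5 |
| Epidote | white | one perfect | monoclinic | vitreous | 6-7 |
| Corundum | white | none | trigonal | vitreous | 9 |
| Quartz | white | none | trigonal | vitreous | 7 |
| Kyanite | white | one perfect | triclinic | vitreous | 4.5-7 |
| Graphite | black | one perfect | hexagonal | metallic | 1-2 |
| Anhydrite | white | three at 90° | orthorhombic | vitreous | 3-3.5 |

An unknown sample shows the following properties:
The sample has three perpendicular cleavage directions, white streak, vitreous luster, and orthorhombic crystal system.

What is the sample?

Anhydrite

Three perpendicular cleavage directions — leaves Sylvite, Halite, Anhydrite.
White streak — no further eliminations.
Vitreous luster — every remaining candidate is consistent.
Orthorhombic crystal system — Anhydrite remains.
The only mineral consistent with every observation is Anhydrite.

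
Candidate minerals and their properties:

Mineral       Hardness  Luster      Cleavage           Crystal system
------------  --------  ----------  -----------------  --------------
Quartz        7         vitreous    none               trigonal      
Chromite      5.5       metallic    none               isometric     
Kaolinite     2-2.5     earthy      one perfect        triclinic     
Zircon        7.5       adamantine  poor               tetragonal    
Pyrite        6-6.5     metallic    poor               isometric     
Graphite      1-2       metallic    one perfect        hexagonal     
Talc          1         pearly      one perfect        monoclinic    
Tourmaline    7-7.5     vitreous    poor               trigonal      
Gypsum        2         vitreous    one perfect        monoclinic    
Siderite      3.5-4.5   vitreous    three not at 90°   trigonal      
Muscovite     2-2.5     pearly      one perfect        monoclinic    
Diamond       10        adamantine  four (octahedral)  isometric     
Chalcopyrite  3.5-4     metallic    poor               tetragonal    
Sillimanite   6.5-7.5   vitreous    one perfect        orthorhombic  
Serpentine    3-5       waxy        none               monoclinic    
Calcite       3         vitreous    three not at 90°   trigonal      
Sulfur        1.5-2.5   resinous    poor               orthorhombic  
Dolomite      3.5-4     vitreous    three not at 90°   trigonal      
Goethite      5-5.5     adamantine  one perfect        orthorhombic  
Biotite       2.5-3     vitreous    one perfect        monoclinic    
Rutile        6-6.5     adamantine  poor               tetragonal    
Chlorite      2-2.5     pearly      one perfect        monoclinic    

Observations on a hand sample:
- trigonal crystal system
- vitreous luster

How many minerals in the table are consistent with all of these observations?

Trigonal crystal system: only Quartz, Tourmaline, Siderite, Calcite, Dolomite remain.
Vitreous luster: consistent with all remaining minerals.
Consistent with every observation: Calcite, Dolomite, Quartz, Siderite, Tourmaline.
That is 5 minerals.

5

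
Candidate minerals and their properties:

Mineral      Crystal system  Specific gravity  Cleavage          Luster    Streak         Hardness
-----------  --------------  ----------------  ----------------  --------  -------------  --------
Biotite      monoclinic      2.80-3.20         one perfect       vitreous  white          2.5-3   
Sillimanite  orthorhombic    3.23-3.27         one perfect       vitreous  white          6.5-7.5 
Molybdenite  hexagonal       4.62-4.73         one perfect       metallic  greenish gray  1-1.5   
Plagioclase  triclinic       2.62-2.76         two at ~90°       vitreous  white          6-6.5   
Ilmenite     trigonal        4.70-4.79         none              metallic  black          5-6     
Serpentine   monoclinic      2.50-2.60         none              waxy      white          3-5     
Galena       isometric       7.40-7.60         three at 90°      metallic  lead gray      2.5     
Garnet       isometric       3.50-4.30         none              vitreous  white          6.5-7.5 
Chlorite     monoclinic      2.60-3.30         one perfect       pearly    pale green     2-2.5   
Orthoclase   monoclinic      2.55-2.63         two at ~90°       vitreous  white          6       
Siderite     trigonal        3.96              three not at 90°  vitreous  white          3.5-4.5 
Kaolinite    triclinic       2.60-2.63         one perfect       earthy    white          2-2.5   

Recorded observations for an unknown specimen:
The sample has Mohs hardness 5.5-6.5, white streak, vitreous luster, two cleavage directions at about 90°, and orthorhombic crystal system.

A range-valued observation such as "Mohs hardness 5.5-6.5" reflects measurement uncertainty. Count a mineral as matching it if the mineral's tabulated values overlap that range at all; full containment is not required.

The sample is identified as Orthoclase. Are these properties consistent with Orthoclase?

No

Mohs hardness 5.5-6.5 — matches Orthoclase (hardness 6).
White streak — matches Orthoclase (white streak).
Vitreous luster — matches Orthoclase (vitreous luster).
Two cleavage directions at about 90° — matches Orthoclase (cleavage two at ~90°).
Orthorhombic crystal system — Orthoclase has monoclinic system; which does not match.
Crystal system alone is enough to reject Orthoclase.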